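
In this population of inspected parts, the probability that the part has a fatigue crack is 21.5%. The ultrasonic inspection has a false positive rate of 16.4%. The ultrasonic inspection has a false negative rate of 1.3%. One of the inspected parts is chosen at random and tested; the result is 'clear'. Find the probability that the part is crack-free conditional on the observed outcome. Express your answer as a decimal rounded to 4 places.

P(¬H | E) ≈ 0.9958

Let H be the event that the part has a fatigue crack. P(H) = 0.215, so P(¬H) = 0.785. With E the 'clear' result, P(E|H) = 0.013 and P(E|¬H) = 0.836.
P(E) = 0.013·0.215 + 0.836·0.785 = 0.0027950 + 0.65626 = 0.65905.
By Bayes' theorem, P(H|E) = 0.0027950 / 0.65905 = 0.0042. Hence P(¬H|E) = 1 − 0.0042 = 0.9958.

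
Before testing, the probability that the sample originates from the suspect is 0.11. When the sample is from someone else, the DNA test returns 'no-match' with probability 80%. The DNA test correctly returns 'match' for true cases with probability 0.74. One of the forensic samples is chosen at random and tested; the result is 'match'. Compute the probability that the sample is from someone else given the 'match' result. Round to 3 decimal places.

P(¬H | E) ≈ 0.686

Write H for 'the sample originates from the suspect'. Prior odds H:¬H = 0.11/0.89 = 0.12360. For the 'match' outcome, the likelihood ratio is 0.74/0.2 = 3.7000.
Posterior odds = 0.12360 × 3.7000 = 0.45730, so P(H|E) = 0.45730/(1+0.45730) = 0.314. Then P(¬H|E) = 1 − 0.314 = 0.686.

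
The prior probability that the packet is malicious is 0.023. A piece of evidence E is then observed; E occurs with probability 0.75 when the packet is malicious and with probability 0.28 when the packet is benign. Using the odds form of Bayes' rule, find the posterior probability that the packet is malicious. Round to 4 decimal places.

Prior odds = 0.023/(1−0.023) = 0.023541. In log-odds, ln(0.023541) = -3.7490.
Add log likelihood ratio: ln(2.6786) = 0.98528.
Posterior log-odds = -2.7637, so posterior odds = exp(-2.7637) = 0.063057. Converting, P(H|E) = 0.063057/1.0631 = 0.0593.

Posterior probability ≈ 0.0593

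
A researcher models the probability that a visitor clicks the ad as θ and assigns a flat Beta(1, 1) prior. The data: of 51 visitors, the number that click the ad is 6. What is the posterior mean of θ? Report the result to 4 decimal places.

Posterior mean ≈ 0.1321

The binomial likelihood is conjugate to the Beta prior: with 6 successes and 45 failures, the posterior is Beta(1+6, 1+45) = Beta(7, 46).
Posterior mean = α/(α+β) = 7/53 = 0.1321.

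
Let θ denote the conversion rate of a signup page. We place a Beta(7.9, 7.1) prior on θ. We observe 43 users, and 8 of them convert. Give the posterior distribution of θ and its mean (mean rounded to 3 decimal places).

Posterior: Beta(15.9, 42.1); mean ≈ 0.274

Observing 8 successes and 35 failures updates Beta(7.9, 7.1) by adding the success and failure counts to the two shape parameters: α = 7.9+8 = 15.9, β = 7.1+35 = 42.1.
E[θ | data] = 15.9/(15.9+42.1) = 0.274.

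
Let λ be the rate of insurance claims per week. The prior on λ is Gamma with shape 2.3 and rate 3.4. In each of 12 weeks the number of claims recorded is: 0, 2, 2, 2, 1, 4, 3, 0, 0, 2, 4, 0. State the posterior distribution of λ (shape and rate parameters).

Posterior: Gamma(shape=22.3, rate=15.4)

Total count ∑xᵢ = 20 over n = 12 weeks.
Gamma is conjugate to the Poisson likelihood: posterior is Gamma(shape = 2.3+20 = 22.3, rate = 3.4+12 = 15.4).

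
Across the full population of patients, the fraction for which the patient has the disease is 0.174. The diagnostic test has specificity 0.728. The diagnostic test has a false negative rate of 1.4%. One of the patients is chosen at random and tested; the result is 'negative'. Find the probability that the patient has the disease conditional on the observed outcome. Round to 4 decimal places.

Write H for 'the patient has the disease'. Prior odds H:¬H = 0.174/0.826 = 0.21065. For the 'negative' outcome, the likelihood ratio is 0.014/0.728 = 0.019231.
Posterior odds = 0.21065 × 0.019231 = 0.0040510, so P(H|E) = 0.0040510/(1+0.0040510) = 0.0040.

P(H | E) ≈ 0.0040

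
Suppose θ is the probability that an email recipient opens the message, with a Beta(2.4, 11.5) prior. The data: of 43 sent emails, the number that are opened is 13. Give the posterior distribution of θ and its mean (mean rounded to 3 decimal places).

The binomial likelihood is conjugate to the Beta prior: with 13 successes and 30 failures, the posterior is Beta(2.4+13, 11.5+30) = Beta(15.4, 41.5).
E[θ | data] = 15.4/(15.4+41.5) = 0.271.

Posterior: Beta(15.4, 41.5); mean ≈ 0.271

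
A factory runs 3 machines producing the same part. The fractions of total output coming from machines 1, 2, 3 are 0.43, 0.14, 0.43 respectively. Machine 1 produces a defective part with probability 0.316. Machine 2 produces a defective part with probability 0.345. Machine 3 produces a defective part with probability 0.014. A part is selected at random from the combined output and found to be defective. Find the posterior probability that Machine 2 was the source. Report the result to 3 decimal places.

Posterior probability ≈ 0.254

P(defective|M1) = 0.316; P(defective|M2) = 0.345; P(defective|M3) = 0.014.
Prior × likelihood for each source: 0.43·0.316=0.1359, 0.14·0.345=0.04830, 0.43·0.014=0.006020. Summing gives P(defective) = 0.19020.
P(Machine 2 | defective) = 0.04830 / 0.19020 = 0.254.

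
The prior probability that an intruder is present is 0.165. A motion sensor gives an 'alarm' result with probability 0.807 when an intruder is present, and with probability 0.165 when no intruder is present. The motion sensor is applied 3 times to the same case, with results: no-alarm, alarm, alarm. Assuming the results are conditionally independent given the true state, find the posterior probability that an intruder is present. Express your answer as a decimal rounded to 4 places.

Posterior P(H) ≈ 0.5221

Let H be the event that an intruder is present; start with P(H) = 0.165. P('alarm'|H) = 0.807, P('alarm'|¬H) = 0.165.
Update on result 1 ('no-alarm'): P(H) ← 0.193·0.1650 / (0.193·0.1650 + 0.835·0.8350) = 0.031845/0.72907 = 0.0437.
Update on result 2 ('alarm'): P(H) ← 0.807·0.0437 / (0.807·0.0437 + 0.165·0.9563) = 0.035249/0.19304 = 0.1826.
Update on result 3 ('alarm'): P(H) ← 0.807·0.1826 / (0.807·0.1826 + 0.165·0.8174) = 0.14736/0.28223 = 0.5221.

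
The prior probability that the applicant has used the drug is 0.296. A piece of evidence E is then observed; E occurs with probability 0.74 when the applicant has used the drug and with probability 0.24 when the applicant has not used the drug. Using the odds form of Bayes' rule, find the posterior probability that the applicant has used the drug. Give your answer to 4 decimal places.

Prior odds = 0.296/(1−0.296) = 0.42045.
Likelihood ratio for E = 0.74/0.24 = 3.0833.
Posterior odds = prior odds × LR = 1.2964.
Posterior probability = odds/(1+odds) = 1.2964/2.2964 = 0.5645.

Posterior probability ≈ 0.5645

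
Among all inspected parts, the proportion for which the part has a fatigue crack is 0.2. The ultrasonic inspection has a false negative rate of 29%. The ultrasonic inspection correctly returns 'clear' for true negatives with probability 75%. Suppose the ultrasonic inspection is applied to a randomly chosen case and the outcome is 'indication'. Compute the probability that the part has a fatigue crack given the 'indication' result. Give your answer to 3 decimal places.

Let H be the event that the part has a fatigue crack. P(H) = 0.2, so P(¬H) = 0.8. With E the 'indication' result, P(E|H) = 0.71 and P(E|¬H) = 0.25.
P(E) = 0.71·0.2 + 0.25·0.8 = 0.14200 + 0.20000 = 0.34200.
By Bayes' theorem, P(H|E) = 0.14200 / 0.34200 = 0.415.

P(H | E) ≈ 0.415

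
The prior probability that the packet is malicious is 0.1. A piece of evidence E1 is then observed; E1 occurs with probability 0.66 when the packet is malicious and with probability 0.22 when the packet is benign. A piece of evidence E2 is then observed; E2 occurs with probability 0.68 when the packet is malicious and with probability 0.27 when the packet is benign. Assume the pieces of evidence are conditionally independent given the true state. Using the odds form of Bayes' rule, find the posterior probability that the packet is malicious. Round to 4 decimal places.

Posterior probability ≈ 0.4564

Prior odds = 0.1/(1−0.1) = 0.11111.
Likelihood ratio for E1 = 0.66/0.22 = 3.0000.
Likelihood ratio for E2 = 0.68/0.27 = 2.5185.
Posterior odds = prior odds × LR₁ × LR₂ = 0.83951.
Posterior probability = odds/(1+odds) = 0.83951/1.8395 = 0.4564.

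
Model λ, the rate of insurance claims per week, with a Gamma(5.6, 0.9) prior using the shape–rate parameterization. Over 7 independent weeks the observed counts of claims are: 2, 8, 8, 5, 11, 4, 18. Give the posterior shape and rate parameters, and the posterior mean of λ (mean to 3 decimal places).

The Poisson likelihood adds the total count to the shape and the number of exposure periods to the rate. Here ∑xᵢ = 56 and n = 7, so shape 5.6→61.6 and rate 0.9→7.9.
E[λ | data] = 61.6/7.9 = 7.797.

Posterior: Gamma(shape=61.6, rate=7.9); mean ≈ 7.797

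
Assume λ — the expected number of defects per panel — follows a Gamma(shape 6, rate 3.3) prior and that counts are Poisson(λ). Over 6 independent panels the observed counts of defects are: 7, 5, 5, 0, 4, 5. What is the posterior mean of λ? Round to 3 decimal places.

The Poisson likelihood adds the total count to the shape and the number of exposure periods to the rate. Here ∑xᵢ = 26 and n = 6, so shape 6→32 and rate 3.3→9.3.
Posterior mean = shape/rate = 32/9.3 = 3.441.

Posterior mean ≈ 3.441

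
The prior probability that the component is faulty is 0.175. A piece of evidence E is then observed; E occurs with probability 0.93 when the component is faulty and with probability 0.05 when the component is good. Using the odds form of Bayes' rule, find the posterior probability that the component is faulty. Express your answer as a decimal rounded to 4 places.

Posterior probability ≈ 0.7978

Prior odds = 0.175/(1−0.175) = 0.21212.
Likelihood ratio for E = 0.93/0.05 = 18.600.
Posterior odds = prior odds × LR = 3.9455.
Posterior probability = odds/(1+odds) = 3.9455/4.9455 = 0.7978.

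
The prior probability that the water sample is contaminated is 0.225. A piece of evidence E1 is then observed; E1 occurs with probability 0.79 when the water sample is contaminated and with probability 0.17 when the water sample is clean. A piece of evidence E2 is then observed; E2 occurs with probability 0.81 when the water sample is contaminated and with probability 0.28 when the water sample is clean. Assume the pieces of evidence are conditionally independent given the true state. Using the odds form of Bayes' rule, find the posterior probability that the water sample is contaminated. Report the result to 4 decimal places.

Prior odds = 0.225/(1−0.225) = 0.29032.
Likelihood ratio for E1 = 0.79/0.17 = 4.6471.
Likelihood ratio for E2 = 0.81/0.28 = 2.8929.
Posterior odds = prior odds × LR₁ × LR₂ = 3.9029.
Posterior probability = odds/(1+odds) = 3.9029/4.9029 = 0.7960.

Posterior probability ≈ 0.7960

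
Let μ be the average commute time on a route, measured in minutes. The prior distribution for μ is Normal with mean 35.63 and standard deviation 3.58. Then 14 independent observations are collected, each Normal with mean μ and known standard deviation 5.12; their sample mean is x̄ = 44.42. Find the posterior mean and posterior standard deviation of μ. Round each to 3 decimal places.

Posterior mean ≈ 43.299; posterior SD ≈ 1.278

With known σ, the Normal prior is conjugate. Weight on the data is w = (n/σ²)/(n/σ² + 1/τ₀²) = 0.534058/(0.534058+0.0780250) = 0.87253.
Posterior mean = w·x̄ + (1−w)·μ₀ = 0.87253·44.42 + 0.12747·35.63 = 43.299. Posterior variance = 1/(0.534058+0.0780250) = 1.63377, so SD = 1.278.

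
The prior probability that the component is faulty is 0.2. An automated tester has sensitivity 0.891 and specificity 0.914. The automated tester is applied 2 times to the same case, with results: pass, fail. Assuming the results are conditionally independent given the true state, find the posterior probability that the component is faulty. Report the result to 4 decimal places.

Let H be the event that the component is faulty; start with P(H) = 0.2. P('fail'|H) = 0.891, P('fail'|¬H) = 0.086.
Update on result 1 ('pass'): P(H) ← 0.109·0.2000 / (0.109·0.2000 + 0.914·0.8000) = 0.021800/0.75300 = 0.0290.
Update on result 2 ('fail'): P(H) ← 0.891·0.0290 / (0.891·0.0290 + 0.086·0.9710) = 0.025795/0.10931 = 0.2360.

Posterior P(H) ≈ 0.2360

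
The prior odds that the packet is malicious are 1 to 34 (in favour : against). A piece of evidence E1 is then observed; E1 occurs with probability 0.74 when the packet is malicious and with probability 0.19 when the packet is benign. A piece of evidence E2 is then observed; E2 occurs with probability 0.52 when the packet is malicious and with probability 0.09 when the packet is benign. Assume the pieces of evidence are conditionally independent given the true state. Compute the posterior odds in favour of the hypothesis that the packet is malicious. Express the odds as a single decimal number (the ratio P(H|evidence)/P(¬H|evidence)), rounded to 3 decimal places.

Posterior odds ≈ 0.662

Prior odds = 1/34 = 0.029412.
Likelihood ratio for E1 = 0.74/0.19 = 3.8947.
Likelihood ratio for E2 = 0.52/0.09 = 5.7778.
Posterior odds = prior odds × LR₁ × LR₂ = 0.66185.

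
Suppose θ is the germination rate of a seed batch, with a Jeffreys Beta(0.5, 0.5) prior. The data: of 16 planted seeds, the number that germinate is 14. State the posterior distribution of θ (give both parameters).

Posterior: Beta(14.5, 2.5)

The binomial likelihood is conjugate to the Beta prior: with 14 successes and 2 failures, the posterior is Beta(0.5+14, 0.5+2) = Beta(14.5, 2.5).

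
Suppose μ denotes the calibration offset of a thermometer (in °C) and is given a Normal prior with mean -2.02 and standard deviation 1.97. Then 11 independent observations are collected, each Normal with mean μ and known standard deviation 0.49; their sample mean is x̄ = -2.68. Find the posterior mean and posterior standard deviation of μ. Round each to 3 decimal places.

Posterior mean ≈ -2.676; posterior SD ≈ 0.147

Prior precision 1/τ₀² = 1/1.97² = 0.257672; data precision n/σ² = 11/0.49² = 45.8142.
Posterior precision = 0.257672 + 45.8142 = 46.0719, giving posterior SD = 1/√46.0719 = 0.147.
Posterior mean = (0.257672·-2.02 + 45.8142·-2.68) / 46.0719 = -2.676.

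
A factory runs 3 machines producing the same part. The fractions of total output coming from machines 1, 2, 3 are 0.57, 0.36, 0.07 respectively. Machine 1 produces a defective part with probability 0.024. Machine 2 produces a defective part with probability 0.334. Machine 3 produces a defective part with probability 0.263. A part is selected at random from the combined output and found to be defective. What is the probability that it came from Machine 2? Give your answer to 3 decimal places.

P(defective|M1) = 0.024; P(defective|M2) = 0.334; P(defective|M3) = 0.263.
Prior × likelihood for each source: 0.57·0.024=0.01368, 0.36·0.334=0.1202, 0.07·0.263=0.01841. Summing gives P(defective) = 0.15233.
P(Machine 2 | defective) = 0.1202 / 0.15233 = 0.789.

Posterior probability ≈ 0.789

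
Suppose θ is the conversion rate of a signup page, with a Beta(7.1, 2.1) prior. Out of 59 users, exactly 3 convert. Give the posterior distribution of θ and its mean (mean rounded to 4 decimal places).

The binomial likelihood is conjugate to the Beta prior: with 3 successes and 56 failures, the posterior is Beta(7.1+3, 2.1+56) = Beta(10.1, 58.1).
Posterior mean = α/(α+β) = 10.1/68.2 = 0.1481.

Posterior: Beta(10.1, 58.1); mean ≈ 0.1481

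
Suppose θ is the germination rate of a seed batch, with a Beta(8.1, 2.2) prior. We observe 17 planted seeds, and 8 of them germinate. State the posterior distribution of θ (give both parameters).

Posterior: Beta(16.1, 11.2)

The binomial likelihood is conjugate to the Beta prior: with 8 successes and 9 failures, the posterior is Beta(8.1+8, 2.2+9) = Beta(16.1, 11.2).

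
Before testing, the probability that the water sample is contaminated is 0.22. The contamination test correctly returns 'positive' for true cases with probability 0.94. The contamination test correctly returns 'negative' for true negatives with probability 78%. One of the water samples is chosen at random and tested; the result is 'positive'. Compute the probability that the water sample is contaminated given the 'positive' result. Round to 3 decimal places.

Write H for 'the water sample is contaminated'. Prior odds H:¬H = 0.22/0.78 = 0.28205. For the 'positive' outcome, the likelihood ratio is 0.94/0.22 = 4.2727.
Posterior odds = 0.28205 × 4.2727 = 1.2051, so P(H|E) = 1.2051/(1+1.2051) = 0.547.

P(H | E) ≈ 0.547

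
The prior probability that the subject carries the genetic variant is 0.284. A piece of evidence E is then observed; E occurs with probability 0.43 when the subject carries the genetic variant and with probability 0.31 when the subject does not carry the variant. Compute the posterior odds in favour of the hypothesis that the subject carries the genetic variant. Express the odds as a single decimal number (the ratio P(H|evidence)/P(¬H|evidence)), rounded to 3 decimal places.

Prior odds = 0.284/(1−0.284) = 0.39665.
Likelihood ratio for E = 0.43/0.31 = 1.3871.
Posterior odds = prior odds × LR = 0.55019.

Posterior odds ≈ 0.550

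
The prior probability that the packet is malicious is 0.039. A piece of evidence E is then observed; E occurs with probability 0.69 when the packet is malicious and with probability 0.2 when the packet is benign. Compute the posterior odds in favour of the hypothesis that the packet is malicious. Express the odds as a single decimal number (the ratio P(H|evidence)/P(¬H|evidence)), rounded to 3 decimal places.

Prior odds = 0.039/(1−0.039) = 0.040583. In log-odds, ln(0.040583) = -3.2044.
Add log likelihood ratio: ln(3.4500) = 1.2384.
Posterior log-odds = -1.9660, so posterior odds = exp(-1.9660) = 0.14001.

Posterior odds ≈ 0.140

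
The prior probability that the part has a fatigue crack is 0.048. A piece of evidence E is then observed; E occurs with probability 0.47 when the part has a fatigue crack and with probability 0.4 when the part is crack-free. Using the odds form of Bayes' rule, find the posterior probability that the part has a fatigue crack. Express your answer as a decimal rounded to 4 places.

Posterior probability ≈ 0.0559

Prior odds = 0.048/(1−0.048) = 0.050420.
Likelihood ratio for E = 0.47/0.4 = 1.1750.
Posterior odds = prior odds × LR = 0.059244.
Posterior probability = odds/(1+odds) = 0.059244/1.0592 = 0.0559.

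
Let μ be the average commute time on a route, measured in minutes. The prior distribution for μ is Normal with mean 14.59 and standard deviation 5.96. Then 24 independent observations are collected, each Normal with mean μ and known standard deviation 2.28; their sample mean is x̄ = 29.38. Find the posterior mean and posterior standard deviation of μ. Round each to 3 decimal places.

Posterior mean ≈ 29.290; posterior SD ≈ 0.464

Prior precision 1/τ₀² = 1/5.96² = 0.0281519; data precision n/σ² = 24/2.28² = 4.61681.
Posterior precision = 0.0281519 + 4.61681 = 4.64496, giving posterior SD = 1/√4.64496 = 0.464.
Posterior mean = (0.0281519·14.59 + 4.61681·29.38) / 4.64496 = 29.290.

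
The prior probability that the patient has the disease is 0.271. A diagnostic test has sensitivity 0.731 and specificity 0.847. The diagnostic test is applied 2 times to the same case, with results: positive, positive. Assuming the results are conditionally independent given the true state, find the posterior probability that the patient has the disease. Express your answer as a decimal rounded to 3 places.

Posterior P(H) ≈ 0.895

With H the event that the patient has the disease, the joint likelihood of the observed sequence is P(data|H) = 0.731·0.731 = 0.53436 and P(data|¬H) = 0.153·0.153 = 0.023409.
Bayes: P(H|data) = 0.271·0.53436 / (0.271·0.53436 + 0.729·0.023409) = 0.14481/0.16188 = 0.8946.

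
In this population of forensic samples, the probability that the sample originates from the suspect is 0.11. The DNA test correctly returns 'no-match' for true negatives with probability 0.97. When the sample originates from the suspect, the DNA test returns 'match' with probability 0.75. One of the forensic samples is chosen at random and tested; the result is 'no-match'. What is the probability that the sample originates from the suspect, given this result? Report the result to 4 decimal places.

Write H for 'the sample originates from the suspect'. Prior odds H:¬H = 0.11/0.89 = 0.12360. For the 'no-match' outcome, the likelihood ratio is 0.25/0.97 = 0.25773.
Posterior odds = 0.12360 × 0.25773 = 0.031855, so P(H|E) = 0.031855/(1+0.031855) = 0.0309.

P(H | E) ≈ 0.0309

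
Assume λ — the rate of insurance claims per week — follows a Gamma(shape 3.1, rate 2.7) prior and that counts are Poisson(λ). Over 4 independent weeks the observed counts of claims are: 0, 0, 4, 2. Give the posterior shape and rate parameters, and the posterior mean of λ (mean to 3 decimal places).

Total count ∑xᵢ = 6 over n = 4 weeks.
Gamma is conjugate to the Poisson likelihood: posterior is Gamma(shape = 3.1+6 = 9.1, rate = 2.7+4 = 6.7).
Posterior mean = shape/rate = 9.1/6.7 = 1.358.

Posterior: Gamma(shape=9.1, rate=6.7); mean ≈ 1.358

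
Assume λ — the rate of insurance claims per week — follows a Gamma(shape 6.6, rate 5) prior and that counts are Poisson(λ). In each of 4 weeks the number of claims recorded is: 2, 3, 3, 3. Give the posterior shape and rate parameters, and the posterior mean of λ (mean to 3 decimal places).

Posterior: Gamma(shape=17.6, rate=9); mean ≈ 1.956

Total count ∑xᵢ = 11 over n = 4 weeks.
Gamma is conjugate to the Poisson likelihood: posterior is Gamma(shape = 6.6+11 = 17.6, rate = 5+4 = 9).
E[λ | data] = 17.6/9 = 1.956.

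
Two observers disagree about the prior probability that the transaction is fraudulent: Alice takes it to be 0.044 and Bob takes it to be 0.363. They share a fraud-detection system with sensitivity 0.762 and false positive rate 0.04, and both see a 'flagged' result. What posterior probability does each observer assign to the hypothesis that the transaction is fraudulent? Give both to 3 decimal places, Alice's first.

The likelihood ratio for a 'flagged' result is 0.762/0.04 = 19.050.
Alice: prior odds 0.044/0.956 = 0.046025; posterior odds 0.87678; posterior probability 0.467.
Bob: prior odds 0.363/0.637 = 0.56986; posterior odds 10.856; posterior probability 0.916.

Alice: 0.467; Bob: 0.916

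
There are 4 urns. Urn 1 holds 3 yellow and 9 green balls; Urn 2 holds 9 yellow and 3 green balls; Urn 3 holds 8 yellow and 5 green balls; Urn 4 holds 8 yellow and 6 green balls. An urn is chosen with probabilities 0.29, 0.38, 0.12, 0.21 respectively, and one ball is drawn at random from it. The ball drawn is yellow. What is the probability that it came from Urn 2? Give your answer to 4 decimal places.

Posterior probability ≈ 0.5169

Tabulate prior·likelihood by source: [1] prior 0.29, lik 0.25, product 0.07250; [2] prior 0.38, lik 0.75, product 0.2850; [3] prior 0.12, lik 0.6154, product 0.07385; [4] prior 0.21, lik 0.5714, product 0.1200.
Normalizing constant = 0.55135; the posterior for Urn 2 is its product over the sum, 0.2850/0.55135 = 0.5169.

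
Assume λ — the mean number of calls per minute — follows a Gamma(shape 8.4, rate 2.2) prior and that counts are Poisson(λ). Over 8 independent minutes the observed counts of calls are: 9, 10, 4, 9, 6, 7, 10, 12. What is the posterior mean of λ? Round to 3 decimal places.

Posterior mean ≈ 7.392

Total count ∑xᵢ = 67 over n = 8 minutes.
Gamma is conjugate to the Poisson likelihood: posterior is Gamma(shape = 8.4+67 = 75.4, rate = 2.2+8 = 10.2).
Posterior mean = shape/rate = 75.4/10.2 = 7.392.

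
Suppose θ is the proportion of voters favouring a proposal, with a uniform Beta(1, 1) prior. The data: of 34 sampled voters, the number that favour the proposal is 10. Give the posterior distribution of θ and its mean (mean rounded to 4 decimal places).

Posterior: Beta(11, 25); mean ≈ 0.3056

Observing 10 successes and 24 failures updates Beta(1, 1) by adding the success and failure counts to the two shape parameters: α = 1+10 = 11, β = 1+24 = 25.
Posterior mean = α/(α+β) = 11/36 = 0.3056.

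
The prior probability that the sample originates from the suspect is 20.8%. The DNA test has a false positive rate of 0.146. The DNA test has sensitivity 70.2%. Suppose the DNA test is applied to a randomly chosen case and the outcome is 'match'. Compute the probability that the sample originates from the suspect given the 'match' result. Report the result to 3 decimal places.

P(H | E) ≈ 0.558

Write H for 'the sample originates from the suspect'. Prior odds H:¬H = 0.208/0.792 = 0.26263. For the 'match' outcome, the likelihood ratio is 0.702/0.146 = 4.8082.
Posterior odds = 0.26263 × 4.8082 = 1.2628, so P(H|E) = 1.2628/(1+1.2628) = 0.558.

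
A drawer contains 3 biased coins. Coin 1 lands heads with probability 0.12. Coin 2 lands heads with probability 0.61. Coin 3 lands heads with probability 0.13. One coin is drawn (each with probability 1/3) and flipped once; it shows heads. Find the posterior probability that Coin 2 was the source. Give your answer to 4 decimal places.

P(heads|C1) = 0.12; P(heads|C2) = 0.61; P(heads|C3) = 0.13.
Prior × likelihood for each source: 0.333333·0.12=0.04000, 0.333333·0.61=0.2033, 0.333333·0.13=0.04333. Summing gives P(heads) = 0.28667.
P(Coin 2 | heads) = 0.2033 / 0.28667 = 0.7093.

Posterior probability ≈ 0.7093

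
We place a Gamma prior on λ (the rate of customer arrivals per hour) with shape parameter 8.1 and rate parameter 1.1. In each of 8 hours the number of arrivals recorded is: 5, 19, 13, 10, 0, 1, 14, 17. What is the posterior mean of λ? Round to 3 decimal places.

Total count ∑xᵢ = 79 over n = 8 hours.
Gamma is conjugate to the Poisson likelihood: posterior is Gamma(shape = 8.1+79 = 87.1, rate = 1.1+8 = 9.1).
E[λ | data] = 87.1/9.1 = 9.571.

Posterior mean ≈ 9.571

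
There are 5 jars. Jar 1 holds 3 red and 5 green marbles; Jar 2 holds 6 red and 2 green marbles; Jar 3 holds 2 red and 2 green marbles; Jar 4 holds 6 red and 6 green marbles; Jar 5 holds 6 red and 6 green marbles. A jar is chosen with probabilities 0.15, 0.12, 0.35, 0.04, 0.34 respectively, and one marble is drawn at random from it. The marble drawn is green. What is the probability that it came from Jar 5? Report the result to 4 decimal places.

Posterior probability ≈ 0.3478

P(green|Jar 1) = 0.625; P(green|Jar 2) = 0.25; P(green|Jar 3) = 0.5; P(green|Jar 4) = 0.5; P(green|Jar 5) = 0.5.
Prior × likelihood for each source: 0.15·0.625=0.09375, 0.12·0.25=0.03000, 0.35·0.5=0.1750, 0.04·0.5=0.02000, 0.34·0.5=0.1700. Summing gives P(green) = 0.48875.
P(Jar 5 | green) = 0.1700 / 0.48875 = 0.3478.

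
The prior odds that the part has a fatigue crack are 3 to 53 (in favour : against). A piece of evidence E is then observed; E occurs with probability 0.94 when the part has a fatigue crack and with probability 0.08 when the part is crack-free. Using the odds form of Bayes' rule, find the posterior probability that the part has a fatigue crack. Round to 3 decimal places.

Prior odds = 3/53 = 0.056604. In log-odds, ln(0.056604) = -2.8717.
Add log likelihood ratio: ln(11.750) = 2.4639.
Posterior log-odds = -0.40783, so posterior odds = exp(-0.40783) = 0.66509. Converting, P(H|E) = 0.66509/1.6651 = 0.399.

Posterior probability ≈ 0.399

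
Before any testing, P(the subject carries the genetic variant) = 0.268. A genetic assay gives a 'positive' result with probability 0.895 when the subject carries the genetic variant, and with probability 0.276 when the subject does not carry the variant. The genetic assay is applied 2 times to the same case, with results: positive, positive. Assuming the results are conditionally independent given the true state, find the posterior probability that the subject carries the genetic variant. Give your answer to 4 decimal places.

Let H be the event that the subject carries the genetic variant; start with P(H) = 0.268. P('positive'|H) = 0.895, P('positive'|¬H) = 0.276.
Update on result 1 ('positive'): P(H) ← 0.895·0.2680 / (0.895·0.2680 + 0.276·0.7320) = 0.23986/0.44189 = 0.5428.
Update on result 2 ('positive'): P(H) ← 0.895·0.5428 / (0.895·0.5428 + 0.276·0.4572) = 0.48581/0.61199 = 0.7938.

Posterior P(H) ≈ 0.7938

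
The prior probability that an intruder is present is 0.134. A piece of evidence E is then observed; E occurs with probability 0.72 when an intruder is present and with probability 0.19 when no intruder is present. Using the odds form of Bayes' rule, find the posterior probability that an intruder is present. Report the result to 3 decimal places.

Prior odds = 0.134/(1−0.134) = 0.15473.
Likelihood ratio for E = 0.72/0.19 = 3.7895.
Posterior odds = prior odds × LR = 0.58636.
Posterior probability = odds/(1+odds) = 0.58636/1.5864 = 0.370.

Posterior probability ≈ 0.370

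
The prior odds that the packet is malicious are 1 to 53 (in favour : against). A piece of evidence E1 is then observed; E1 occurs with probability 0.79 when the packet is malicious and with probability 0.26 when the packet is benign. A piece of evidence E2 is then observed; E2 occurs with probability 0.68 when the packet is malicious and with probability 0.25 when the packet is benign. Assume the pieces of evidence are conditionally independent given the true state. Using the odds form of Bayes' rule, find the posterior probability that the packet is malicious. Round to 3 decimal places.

Posterior probability ≈ 0.135

Prior odds = 1/53 = 0.018868. In log-odds, ln(0.018868) = -3.9703.
Add log likelihood ratios: ln(3.0385) + ln(2.7200) = 2.1120.
Posterior log-odds = -1.8583, so posterior odds = exp(-1.8583) = 0.15594. Converting, P(H|E) = 0.15594/1.1559 = 0.135.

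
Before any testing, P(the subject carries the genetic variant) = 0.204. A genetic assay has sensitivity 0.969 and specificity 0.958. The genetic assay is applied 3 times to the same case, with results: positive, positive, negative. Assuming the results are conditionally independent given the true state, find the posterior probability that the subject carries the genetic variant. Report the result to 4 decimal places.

Posterior P(H) ≈ 0.8153

Let H be the event that the subject carries the genetic variant; start with P(H) = 0.204. P('positive'|H) = 0.969, P('positive'|¬H) = 0.042.
Update on result 1 ('positive'): P(H) ← 0.969·0.2040 / (0.969·0.2040 + 0.042·0.7960) = 0.19768/0.23111 = 0.8553.
Update on result 2 ('positive'): P(H) ← 0.969·0.8553 / (0.969·0.8553 + 0.042·0.1447) = 0.82882/0.83490 = 0.9927.
Update on result 3 ('negative'): P(H) ← 0.031·0.9927 / (0.031·0.9927 + 0.958·0.0073) = 0.030774/0.037746 = 0.8153.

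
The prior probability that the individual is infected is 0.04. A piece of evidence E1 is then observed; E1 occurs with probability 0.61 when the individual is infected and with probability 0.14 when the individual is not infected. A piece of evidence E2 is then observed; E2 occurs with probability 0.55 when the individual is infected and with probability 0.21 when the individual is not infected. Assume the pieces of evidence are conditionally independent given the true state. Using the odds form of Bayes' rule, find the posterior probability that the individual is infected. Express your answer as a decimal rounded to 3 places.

Prior odds = 0.04/(1−0.04) = 0.041667.
Likelihood ratio for E1 = 0.61/0.14 = 4.3571.
Likelihood ratio for E2 = 0.55/0.21 = 2.6190.
Posterior odds = prior odds × LR₁ × LR₂ = 0.47548.
Posterior probability = odds/(1+odds) = 0.47548/1.4755 = 0.322.

Posterior probability ≈ 0.322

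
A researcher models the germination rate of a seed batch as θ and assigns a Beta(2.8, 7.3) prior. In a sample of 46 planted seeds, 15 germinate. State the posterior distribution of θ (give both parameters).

Posterior: Beta(17.8, 38.3)

Observing 15 successes and 31 failures updates Beta(2.8, 7.3) by adding the success and failure counts to the two shape parameters: α = 2.8+15 = 17.8, β = 7.3+31 = 38.3.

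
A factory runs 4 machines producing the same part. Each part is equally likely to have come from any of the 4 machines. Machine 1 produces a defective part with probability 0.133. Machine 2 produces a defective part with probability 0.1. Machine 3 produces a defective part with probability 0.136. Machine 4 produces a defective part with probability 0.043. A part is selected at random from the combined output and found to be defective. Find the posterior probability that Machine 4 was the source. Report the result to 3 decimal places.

Posterior probability ≈ 0.104

Tabulate prior·likelihood by source: [1] prior 0.25, lik 0.133, product 0.03325; [2] prior 0.25, lik 0.1, product 0.02500; [3] prior 0.25, lik 0.136, product 0.03400; [4] prior 0.25, lik 0.043, product 0.01075.
Normalizing constant = 0.10300; the posterior for Machine 4 is its product over the sum, 0.01075/0.10300 = 0.104.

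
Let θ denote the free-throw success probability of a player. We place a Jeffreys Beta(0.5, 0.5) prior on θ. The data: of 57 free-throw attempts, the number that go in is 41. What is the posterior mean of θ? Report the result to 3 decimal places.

The binomial likelihood is conjugate to the Beta prior: with 41 successes and 16 failures, the posterior is Beta(0.5+41, 0.5+16) = Beta(41.5, 16.5).
E[θ | data] = 41.5/(41.5+16.5) = 0.716.

Posterior mean ≈ 0.716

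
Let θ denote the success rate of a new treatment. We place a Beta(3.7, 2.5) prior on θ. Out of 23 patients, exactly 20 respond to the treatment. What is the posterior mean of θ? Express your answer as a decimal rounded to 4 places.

Posterior mean ≈ 0.8116

The binomial likelihood is conjugate to the Beta prior: with 20 successes and 3 failures, the posterior is Beta(3.7+20, 2.5+3) = Beta(23.7, 5.5).
E[θ | data] = 23.7/(23.7+5.5) = 0.8116.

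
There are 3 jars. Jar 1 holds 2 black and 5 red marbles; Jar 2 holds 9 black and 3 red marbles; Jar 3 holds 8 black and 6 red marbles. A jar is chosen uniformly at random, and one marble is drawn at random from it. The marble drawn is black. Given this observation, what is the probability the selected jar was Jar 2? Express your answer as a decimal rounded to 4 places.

P(black|Jar 1) = 0.2857; P(black|Jar 2) = 0.75; P(black|Jar 3) = 0.5714.
Prior × likelihood for each source: 0.333333·0.2857=0.09524, 0.333333·0.75=0.2500, 0.333333·0.5714=0.1905. Summing gives P(black) = 0.53571.
P(Jar 2 | black) = 0.2500 / 0.53571 = 0.4667.

Posterior probability ≈ 0.4667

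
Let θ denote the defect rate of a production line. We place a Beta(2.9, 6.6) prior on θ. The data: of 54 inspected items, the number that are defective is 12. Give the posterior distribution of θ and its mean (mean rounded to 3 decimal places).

The binomial likelihood is conjugate to the Beta prior: with 12 successes and 42 failures, the posterior is Beta(2.9+12, 6.6+42) = Beta(14.9, 48.6).
E[θ | data] = 14.9/(14.9+48.6) = 0.235.

Posterior: Beta(14.9, 48.6); mean ≈ 0.235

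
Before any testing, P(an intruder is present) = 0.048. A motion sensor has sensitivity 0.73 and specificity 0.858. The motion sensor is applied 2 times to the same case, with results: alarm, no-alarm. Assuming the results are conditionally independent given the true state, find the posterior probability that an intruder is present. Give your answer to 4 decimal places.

Posterior P(H) ≈ 0.0754

With H the event that an intruder is present, the joint likelihood of the observed sequence is P(data|H) = 0.73·0.27 = 0.19710 and P(data|¬H) = 0.142·0.858 = 0.12184.
Bayes: P(H|data) = 0.048·0.19710 / (0.048·0.19710 + 0.952·0.12184) = 0.0094608/0.12545 = 0.0754.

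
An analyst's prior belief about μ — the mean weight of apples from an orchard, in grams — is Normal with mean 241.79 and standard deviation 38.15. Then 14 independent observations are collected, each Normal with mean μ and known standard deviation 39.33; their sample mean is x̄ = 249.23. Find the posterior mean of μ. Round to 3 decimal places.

Prior precision 1/τ₀² = 1/38.15² = 0.00068709; data precision n/σ² = 14/39.33² = 0.00905066.
Posterior precision = 0.00068709 + 0.00905066 = 0.00973774.
Posterior mean = (0.00068709·241.79 + 0.00905066·249.23) / 0.00973774 = 248.705.

Posterior mean ≈ 248.705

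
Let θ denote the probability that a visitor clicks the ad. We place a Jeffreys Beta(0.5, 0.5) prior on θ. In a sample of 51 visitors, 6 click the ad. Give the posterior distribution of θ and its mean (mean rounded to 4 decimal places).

The binomial likelihood is conjugate to the Beta prior: with 6 successes and 45 failures, the posterior is Beta(0.5+6, 0.5+45) = Beta(6.5, 45.5).
Posterior mean = α/(α+β) = 6.5/52 = 0.1250.

Posterior: Beta(6.5, 45.5); mean ≈ 0.1250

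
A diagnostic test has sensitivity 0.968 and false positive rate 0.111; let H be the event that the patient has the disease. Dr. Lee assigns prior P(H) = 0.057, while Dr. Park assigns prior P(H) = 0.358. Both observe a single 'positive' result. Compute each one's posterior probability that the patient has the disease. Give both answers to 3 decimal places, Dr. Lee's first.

Dr. Lee: 0.345; Dr. Park: 0.829

The likelihood ratio for a 'positive' result is 0.968/0.111 = 8.7207.
Dr. Lee: prior odds 0.057/0.943 = 0.060445; posterior odds 0.52713; posterior probability 0.345.
Dr. Park: prior odds 0.358/0.642 = 0.55763; posterior odds 4.8630; posterior probability 0.829.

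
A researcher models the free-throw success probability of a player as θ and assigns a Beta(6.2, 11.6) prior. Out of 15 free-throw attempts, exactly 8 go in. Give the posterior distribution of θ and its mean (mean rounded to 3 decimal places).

Posterior: Beta(14.2, 18.6); mean ≈ 0.433

Observing 8 successes and 7 failures updates Beta(6.2, 11.6) by adding the success and failure counts to the two shape parameters: α = 6.2+8 = 14.2, β = 11.6+7 = 18.6.
E[θ | data] = 14.2/(14.2+18.6) = 0.433.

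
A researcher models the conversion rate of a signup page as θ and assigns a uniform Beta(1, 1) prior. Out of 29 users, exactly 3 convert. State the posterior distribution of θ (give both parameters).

Observing 3 successes and 26 failures updates Beta(1, 1) by adding the success and failure counts to the two shape parameters: α = 1+3 = 4, β = 1+26 = 27.

Posterior: Beta(4, 27)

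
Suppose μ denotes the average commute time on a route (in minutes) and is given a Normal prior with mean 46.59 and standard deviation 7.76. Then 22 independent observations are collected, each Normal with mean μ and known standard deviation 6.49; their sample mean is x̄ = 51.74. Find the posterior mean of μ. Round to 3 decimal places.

Posterior mean ≈ 51.581

With known σ, the Normal prior is conjugate. Weight on the data is w = (n/σ²)/(n/σ² + 1/τ₀²) = 0.522316/(0.522316+0.0166064) = 0.96919.
Posterior mean = w·x̄ + (1−w)·μ₀ = 0.96919·51.74 + 0.030814·46.59 = 51.581.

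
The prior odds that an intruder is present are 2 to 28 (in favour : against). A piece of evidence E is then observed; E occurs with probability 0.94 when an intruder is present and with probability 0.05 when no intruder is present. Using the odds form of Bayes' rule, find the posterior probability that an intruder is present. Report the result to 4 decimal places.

Prior odds = 2/28 = 0.071429. In log-odds, ln(0.071429) = -2.6391.
Add log likelihood ratio: ln(18.800) = 2.9339.
Posterior log-odds = 0.29480, so posterior odds = exp(0.29480) = 1.3429. Converting, P(H|E) = 1.3429/2.3429 = 0.5732.

Posterior probability ≈ 0.5732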